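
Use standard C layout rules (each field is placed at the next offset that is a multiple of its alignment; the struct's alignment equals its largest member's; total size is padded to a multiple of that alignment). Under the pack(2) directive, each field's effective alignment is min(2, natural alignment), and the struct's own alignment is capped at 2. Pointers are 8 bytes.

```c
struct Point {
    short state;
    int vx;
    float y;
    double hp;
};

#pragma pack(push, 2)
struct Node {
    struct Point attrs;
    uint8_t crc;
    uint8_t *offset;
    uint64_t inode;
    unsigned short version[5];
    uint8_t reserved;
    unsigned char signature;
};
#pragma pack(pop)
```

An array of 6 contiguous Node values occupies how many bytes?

Point: state at 0 (size 2, align 2) → ends 2; pad 2 to align 4 for vx; vx at 4 (size 4, align 4) → ends 8; y at 8 (size 4, align 4) → ends 12; pad 4 to align 8 for hp; hp at 16 (size 8, align 8) → ends 24; total 24 bytes, alignment 8
attrs at 0 (size 24, align 2) → ends 24
crc at 24 (size 1, align 1) → ends 25
pad 1 to align 2 for offset
offset at 26 (size 8, align 2) → ends 34
inode at 34 (size 8, align 2) → ends 42
version at 42 (size 10, align 2) → ends 52
reserved at 52 (size 1, align 1) → ends 53
signature at 53 (size 1, align 1) → ends 54
total 54 bytes, alignment 2
array of 6: 6 × 54 = 324

324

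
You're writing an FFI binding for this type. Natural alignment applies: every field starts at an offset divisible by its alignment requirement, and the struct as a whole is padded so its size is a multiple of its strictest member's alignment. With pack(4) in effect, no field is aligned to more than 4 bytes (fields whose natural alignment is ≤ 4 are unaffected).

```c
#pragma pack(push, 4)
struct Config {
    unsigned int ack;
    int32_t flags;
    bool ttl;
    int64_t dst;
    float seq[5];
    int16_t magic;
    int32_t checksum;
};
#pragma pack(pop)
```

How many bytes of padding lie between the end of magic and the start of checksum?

ack at 0 (size 4, align 4) → ends 4
flags at 4 (size 4, align 4) → ends 8
ttl at 8 (size 1, align 1) → ends 9
pad 3 to align 4 for dst
dst at 12 (size 8, align 4) → ends 20
seq at 20 (size 20, align 4) → ends 40
magic at 40 (size 2, align 2) → ends 42
pad 2 to align 4 for checksum
checksum at 44 (size 4, align 4) → ends 48

2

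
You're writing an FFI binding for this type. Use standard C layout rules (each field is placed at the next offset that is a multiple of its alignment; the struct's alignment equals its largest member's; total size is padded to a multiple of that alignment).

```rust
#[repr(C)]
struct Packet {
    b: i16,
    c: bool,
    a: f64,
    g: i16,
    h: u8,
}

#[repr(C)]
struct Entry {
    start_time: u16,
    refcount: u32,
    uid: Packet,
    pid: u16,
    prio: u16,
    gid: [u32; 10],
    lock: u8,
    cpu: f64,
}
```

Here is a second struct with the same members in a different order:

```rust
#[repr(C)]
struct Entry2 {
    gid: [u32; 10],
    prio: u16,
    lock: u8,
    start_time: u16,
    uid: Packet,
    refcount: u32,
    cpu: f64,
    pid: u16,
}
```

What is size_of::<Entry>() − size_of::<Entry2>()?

-8

Packet: b at 0 (size 2, align 2) → ends 2; c at 2 (size 1, align 1) → ends 3; pad 5 to align 8 for a; a at 8 (size 8, align 8) → ends 16; g at 16 (size 2, align 2) → ends 18; h at 18 (size 1, align 1) → ends 19; tail pad 5 to reach multiple of 8; total 24 bytes, alignment 8
start_time at 0 (size 2, align 2) → ends 2
pad 2 to align 4 for refcount
refcount at 4 (size 4, align 4) → ends 8
uid at 8 (size 24, align 8) → ends 32
pid at 32 (size 2, align 2) → ends 34
prio at 34 (size 2, align 2) → ends 36
gid at 36 (size 40, align 4) → ends 76
lock at 76 (size 1, align 1) → ends 77
pad 3 to align 8 for cpu
cpu at 80 (size 8, align 8) → ends 88
total 88 bytes, alignment 8
— Entry2 —
gid at 0 (size 40, align 4) → ends 40
prio at 40 (size 2, align 2) → ends 42
lock at 42 (size 1, align 1) → ends 43
pad 1 to align 2 for start_time
start_time at 44 (size 2, align 2) → ends 46
pad 2 to align 8 for uid
uid at 48 (size 24, align 8) → ends 72
refcount at 72 (size 4, align 4) → ends 76
pad 4 to align 8 for cpu
cpu at 80 (size 8, align 8) → ends 88
pid at 88 (size 2, align 2) → ends 90
tail pad 6 to reach multiple of 8
total 96 bytes, alignment 8
88 − 96 = -8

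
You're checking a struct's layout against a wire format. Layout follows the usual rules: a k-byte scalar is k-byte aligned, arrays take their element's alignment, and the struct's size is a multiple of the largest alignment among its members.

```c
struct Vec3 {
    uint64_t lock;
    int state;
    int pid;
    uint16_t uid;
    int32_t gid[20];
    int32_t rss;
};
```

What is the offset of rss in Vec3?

0..8  lock  (8B, 8-aligned)
8..12  state  (4B, 4-aligned)
12..16  pid  (4B, 4-aligned)
16..18  uid  (2B, 2-aligned)
18..20  -- padding (2B)
20..100  gid  (80B, 4-aligned)
100..104  rss  (4B, 4-aligned)

100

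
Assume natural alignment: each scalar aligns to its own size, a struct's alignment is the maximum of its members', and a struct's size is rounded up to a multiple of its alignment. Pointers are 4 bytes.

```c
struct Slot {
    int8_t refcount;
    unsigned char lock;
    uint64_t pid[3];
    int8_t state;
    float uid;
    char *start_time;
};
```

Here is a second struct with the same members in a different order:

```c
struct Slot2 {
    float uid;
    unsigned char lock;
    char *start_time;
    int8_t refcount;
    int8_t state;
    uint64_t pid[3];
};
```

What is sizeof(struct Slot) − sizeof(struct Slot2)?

8

refcount at 0 (size 1, align 1) → ends 1
lock at 1 (size 1, align 1) → ends 2
pad 6 to align 8 for pid
pid at 8 (size 24, align 8) → ends 32
state at 32 (size 1, align 1) → ends 33
pad 3 to align 4 for uid
uid at 36 (size 4, align 4) → ends 40
start_time at 40 (size 4, align 4) → ends 44
tail pad 4 to reach multiple of 8
total 48 bytes, alignment 8
— Slot2 —
uid at 0 (size 4, align 4) → ends 4
lock at 4 (size 1, align 1) → ends 5
pad 3 to align 4 for start_time
start_time at 8 (size 4, align 4) → ends 12
refcount at 12 (size 1, align 1) → ends 13
state at 13 (size 1, align 1) → ends 14
pad 2 to align 8 for pid
pid at 16 (size 24, align 8) → ends 40
total 40 bytes, alignment 8
48 − 40 = 8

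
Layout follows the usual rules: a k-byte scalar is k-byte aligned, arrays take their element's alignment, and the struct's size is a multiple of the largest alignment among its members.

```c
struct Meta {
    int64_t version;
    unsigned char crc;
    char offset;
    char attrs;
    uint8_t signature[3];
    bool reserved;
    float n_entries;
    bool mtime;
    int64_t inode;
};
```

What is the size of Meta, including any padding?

@0: version [8B, align 8] → 8
@8: crc [1B, align 1] → 9
@9: offset [1B, align 1] → 10
@10: attrs [1B, align 1] → 11
@11: signature [3B, align 1] → 14
@14: reserved [1B, align 1] → 15
+1 pad (align 4)
@16: n_entries [4B, align 4] → 20
@20: mtime [1B, align 1] → 21
+3 pad (align 8)
@24: inode [8B, align 8] → 32
size 32, align 8

32 bytes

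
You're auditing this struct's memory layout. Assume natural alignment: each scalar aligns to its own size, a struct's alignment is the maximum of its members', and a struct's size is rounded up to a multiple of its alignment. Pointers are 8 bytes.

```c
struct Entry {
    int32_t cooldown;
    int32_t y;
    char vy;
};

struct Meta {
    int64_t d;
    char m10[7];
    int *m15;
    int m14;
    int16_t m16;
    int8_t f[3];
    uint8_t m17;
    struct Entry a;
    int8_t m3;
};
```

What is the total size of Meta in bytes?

Entry: @0: cooldown [4B, align 4] → 4; @4: y [4B, align 4] → 8; @8: vy [1B, align 1] → 9; +3 tail pad (align 4); size 12, align 4
@0: d [8B, align 8] → 8
@8: m10 [7B, align 1] → 15
+1 pad (align 8)
@16: m15 [8B, align 8] → 24
@24: m14 [4B, align 4] → 28
@28: m16 [2B, align 2] → 30
@30: f [3B, align 1] → 33
@33: m17 [1B, align 1] → 34
+2 pad (align 4)
@36: a [12B, align 4] → 48
@48: m3 [1B, align 1] → 49
+7 tail pad (align 8)
size 56, align 8

56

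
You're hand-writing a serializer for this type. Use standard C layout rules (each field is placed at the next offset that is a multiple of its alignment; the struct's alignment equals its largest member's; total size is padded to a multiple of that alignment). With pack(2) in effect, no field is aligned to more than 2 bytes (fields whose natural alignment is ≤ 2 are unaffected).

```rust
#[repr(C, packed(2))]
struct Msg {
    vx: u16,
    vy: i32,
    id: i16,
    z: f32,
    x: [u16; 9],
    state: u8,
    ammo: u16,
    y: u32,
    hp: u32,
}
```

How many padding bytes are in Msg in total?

@0: vx [2B, align 2] → 2
@2: vy [4B, align 2] → 6
@6: id [2B, align 2] → 8
@8: z [4B, align 2] → 12
@12: x [18B, align 2] → 30
@30: state [1B, align 1] → 31
+1 pad (align 2)
@32: ammo [2B, align 2] → 34
@34: y [4B, align 2] → 38
@38: hp [4B, align 2] → 42
size 42, align 2
data bytes 41, size 42 → padding 1

1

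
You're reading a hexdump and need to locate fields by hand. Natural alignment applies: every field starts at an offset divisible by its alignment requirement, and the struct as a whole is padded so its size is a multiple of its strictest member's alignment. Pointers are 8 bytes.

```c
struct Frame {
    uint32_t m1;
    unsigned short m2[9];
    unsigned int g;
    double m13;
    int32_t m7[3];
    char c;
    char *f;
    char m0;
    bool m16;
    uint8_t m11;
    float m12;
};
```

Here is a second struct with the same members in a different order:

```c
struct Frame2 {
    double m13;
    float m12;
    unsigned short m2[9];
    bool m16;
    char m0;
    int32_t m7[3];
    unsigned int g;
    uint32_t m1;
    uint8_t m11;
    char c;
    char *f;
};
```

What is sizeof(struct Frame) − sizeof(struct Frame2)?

8

m1 at 0 (size 4, align 4) → ends 4
m2 at 4 (size 18, align 2) → ends 22
pad 2 to align 4 for g
g at 24 (size 4, align 4) → ends 28
pad 4 to align 8 for m13
m13 at 32 (size 8, align 8) → ends 40
m7 at 40 (size 12, align 4) → ends 52
c at 52 (size 1, align 1) → ends 53
pad 3 to align 8 for f
f at 56 (size 8, align 8) → ends 64
m0 at 64 (size 1, align 1) → ends 65
m16 at 65 (size 1, align 1) → ends 66
m11 at 66 (size 1, align 1) → ends 67
pad 1 to align 4 for m12
m12 at 68 (size 4, align 4) → ends 72
total 72 bytes, alignment 8
— Frame2 —
m13 at 0 (size 8, align 8) → ends 8
m12 at 8 (size 4, align 4) → ends 12
m2 at 12 (size 18, align 2) → ends 30
m16 at 30 (size 1, align 1) → ends 31
m0 at 31 (size 1, align 1) → ends 32
m7 at 32 (size 12, align 4) → ends 44
g at 44 (size 4, align 4) → ends 48
m1 at 48 (size 4, align 4) → ends 52
m11 at 52 (size 1, align 1) → ends 53
c at 53 (size 1, align 1) → ends 54
pad 2 to align 8 for f
f at 56 (size 8, align 8) → ends 64
total 64 bytes, alignment 8
72 − 64 = 8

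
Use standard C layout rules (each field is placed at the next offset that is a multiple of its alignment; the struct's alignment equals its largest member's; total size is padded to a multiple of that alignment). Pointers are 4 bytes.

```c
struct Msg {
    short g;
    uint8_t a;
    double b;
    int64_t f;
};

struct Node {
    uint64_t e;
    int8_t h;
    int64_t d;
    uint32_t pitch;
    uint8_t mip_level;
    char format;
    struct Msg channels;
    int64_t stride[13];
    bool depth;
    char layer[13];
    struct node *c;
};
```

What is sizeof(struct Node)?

Msg: 0..2  g  (2B, 2-aligned); 2..3  a  (1B, 1-aligned); 3..8  -- padding (5B); 8..16  b  (8B, 8-aligned); 16..24  f  (8B, 8-aligned); sizeof = 24, alignof = 8
0..8  e  (8B, 8-aligned)
8..9  h  (1B, 1-aligned)
9..16  -- padding (7B)
16..24  d  (8B, 8-aligned)
24..28  pitch  (4B, 4-aligned)
28..29  mip_level  (1B, 1-aligned)
29..30  format  (1B, 1-aligned)
30..32  -- padding (2B)
32..56  channels  (24B, 8-aligned)
56..160  stride  (104B, 8-aligned)
160..161  depth  (1B, 1-aligned)
161..174  layer  (13B, 1-aligned)
174..176  -- padding (2B)
176..180  c  (4B, 4-aligned)
180..184  -- tail padding (4B)
sizeof = 184, alignof = 8

184 bytes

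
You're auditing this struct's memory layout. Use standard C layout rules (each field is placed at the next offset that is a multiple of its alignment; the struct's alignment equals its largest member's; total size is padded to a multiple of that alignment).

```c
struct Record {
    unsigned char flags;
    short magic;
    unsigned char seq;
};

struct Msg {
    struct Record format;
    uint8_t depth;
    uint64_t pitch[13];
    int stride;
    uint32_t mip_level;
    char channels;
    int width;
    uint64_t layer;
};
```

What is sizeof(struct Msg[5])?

Record: @0: flags [1B, align 1] → 1; +1 pad (align 2); @2: magic [2B, align 2] → 4; @4: seq [1B, align 1] → 5; +1 tail pad (align 2); size 6, align 2
@0: format [6B, align 2] → 6
@6: depth [1B, align 1] → 7
+1 pad (align 8)
@8: pitch [104B, align 8] → 112
@112: stride [4B, align 4] → 116
@116: mip_level [4B, align 4] → 120
@120: channels [1B, align 1] → 121
+3 pad (align 4)
@124: width [4B, align 4] → 128
@128: layer [8B, align 8] → 136
size 136, align 8
array of 5: 5 × 136 = 680

680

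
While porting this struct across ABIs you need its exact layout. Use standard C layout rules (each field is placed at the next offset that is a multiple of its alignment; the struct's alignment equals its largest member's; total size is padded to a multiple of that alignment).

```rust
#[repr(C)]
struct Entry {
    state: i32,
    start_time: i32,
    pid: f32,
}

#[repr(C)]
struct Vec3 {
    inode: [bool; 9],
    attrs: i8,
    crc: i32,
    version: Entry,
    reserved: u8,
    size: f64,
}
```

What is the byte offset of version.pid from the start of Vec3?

24

Entry: 0..4  state  (4B, 4-aligned); 4..8  start_time  (4B, 4-aligned); 8..12  pid  (4B, 4-aligned); sizeof = 12, alignof = 4
0..9  inode  (9B, 1-aligned)
9..10  attrs  (1B, 1-aligned)
10..12  -- padding (2B)
12..16  crc  (4B, 4-aligned)
16..28  version  (12B, 4-aligned)
within Entry: pid at 8
16 + 8 = 24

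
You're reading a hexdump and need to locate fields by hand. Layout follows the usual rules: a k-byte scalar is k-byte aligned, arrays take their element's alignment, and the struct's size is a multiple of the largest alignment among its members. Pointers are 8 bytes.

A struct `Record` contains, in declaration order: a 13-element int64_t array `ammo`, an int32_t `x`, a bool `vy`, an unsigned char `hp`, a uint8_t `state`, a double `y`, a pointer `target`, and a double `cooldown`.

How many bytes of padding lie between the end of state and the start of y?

@0: ammo [104B, align 8] → 104
@104: x [4B, align 4] → 108
@108: vy [1B, align 1] → 109
@109: hp [1B, align 1] → 110
@110: state [1B, align 1] → 111
+1 pad (align 8)
@112: y [8B, align 8] → 120

1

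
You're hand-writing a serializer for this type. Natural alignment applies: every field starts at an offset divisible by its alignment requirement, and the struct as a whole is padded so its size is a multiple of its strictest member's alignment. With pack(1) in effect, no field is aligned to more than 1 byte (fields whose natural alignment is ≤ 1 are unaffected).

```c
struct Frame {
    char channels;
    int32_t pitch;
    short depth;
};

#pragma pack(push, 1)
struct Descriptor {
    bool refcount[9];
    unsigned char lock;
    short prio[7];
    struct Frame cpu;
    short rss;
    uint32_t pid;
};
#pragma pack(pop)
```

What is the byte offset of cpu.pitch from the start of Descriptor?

Frame: 0..1  channels  (1B, 1-aligned); 1..4  -- padding (3B); 4..8  pitch  (4B, 4-aligned); 8..10  depth  (2B, 2-aligned); 10..12  -- tail padding (2B); sizeof = 12, alignof = 4
0..9  refcount  (9B, 1-aligned)
9..10  lock  (1B, 1-aligned)
10..24  prio  (14B, 1-aligned)
24..36  cpu  (12B, 1-aligned)
within Frame: pitch at 4
24 + 4 = 28

28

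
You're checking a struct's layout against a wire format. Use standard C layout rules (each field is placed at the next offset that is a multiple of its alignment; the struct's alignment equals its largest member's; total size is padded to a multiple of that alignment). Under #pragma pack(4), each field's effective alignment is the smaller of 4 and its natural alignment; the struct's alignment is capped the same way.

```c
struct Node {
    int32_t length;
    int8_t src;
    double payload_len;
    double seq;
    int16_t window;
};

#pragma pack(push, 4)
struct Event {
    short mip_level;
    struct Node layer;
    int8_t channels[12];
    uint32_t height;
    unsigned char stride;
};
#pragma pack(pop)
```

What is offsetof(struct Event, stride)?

52

Node: 0..4  length  (4B, 4-aligned); 4..5  src  (1B, 1-aligned); 5..8  -- padding (3B); 8..16  payload_len  (8B, 8-aligned); 16..24  seq  (8B, 8-aligned); 24..26  window  (2B, 2-aligned); 26..32  -- tail padding (6B); sizeof = 32, alignof = 8
0..2  mip_level  (2B, 2-aligned)
2..4  -- padding (2B)
4..36  layer  (32B, 4-aligned)
36..48  channels  (12B, 1-aligned)
48..52  height  (4B, 4-aligned)
52..53  stride  (1B, 1-aligned)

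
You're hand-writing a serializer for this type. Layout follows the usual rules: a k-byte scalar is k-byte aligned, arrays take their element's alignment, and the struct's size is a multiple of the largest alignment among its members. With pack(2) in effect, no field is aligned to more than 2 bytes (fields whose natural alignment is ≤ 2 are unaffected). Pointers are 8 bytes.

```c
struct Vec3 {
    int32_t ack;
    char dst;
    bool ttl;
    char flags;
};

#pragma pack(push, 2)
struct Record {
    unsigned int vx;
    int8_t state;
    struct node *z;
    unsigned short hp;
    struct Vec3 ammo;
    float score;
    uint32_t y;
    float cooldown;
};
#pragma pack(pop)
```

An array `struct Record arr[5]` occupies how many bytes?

Vec3: 0..4  ack  (4B, 4-aligned); 4..5  dst  (1B, 1-aligned); 5..6  ttl  (1B, 1-aligned); 6..7  flags  (1B, 1-aligned); 7..8  -- tail padding (1B); sizeof = 8, alignof = 4
0..4  vx  (4B, 2-aligned)
4..5  state  (1B, 1-aligned)
5..6  -- padding (1B)
6..14  z  (8B, 2-aligned)
14..16  hp  (2B, 2-aligned)
16..24  ammo  (8B, 2-aligned)
24..28  score  (4B, 2-aligned)
28..32  y  (4B, 2-aligned)
32..36  cooldown  (4B, 2-aligned)
sizeof = 36, alignof = 2
array of 5: 5 × 36 = 180

180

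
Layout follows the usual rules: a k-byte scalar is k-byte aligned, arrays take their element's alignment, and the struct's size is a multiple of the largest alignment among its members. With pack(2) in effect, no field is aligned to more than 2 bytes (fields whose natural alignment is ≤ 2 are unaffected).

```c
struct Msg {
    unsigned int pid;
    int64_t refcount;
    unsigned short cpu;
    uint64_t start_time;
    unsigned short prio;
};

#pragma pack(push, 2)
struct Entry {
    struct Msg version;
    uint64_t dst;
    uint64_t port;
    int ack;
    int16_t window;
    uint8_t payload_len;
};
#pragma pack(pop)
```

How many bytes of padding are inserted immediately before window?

0

Msg: 0..4  pid  (4B, 4-aligned); 4..8  -- padding (4B); 8..16  refcount  (8B, 8-aligned); 16..18  cpu  (2B, 2-aligned); 18..24  -- padding (6B); 24..32  start_time  (8B, 8-aligned); 32..34  prio  (2B, 2-aligned); 34..40  -- tail padding (6B); sizeof = 40, alignof = 8
0..40  version  (40B, 2-aligned)
40..48  dst  (8B, 2-aligned)
48..56  port  (8B, 2-aligned)
56..60  ack  (4B, 2-aligned)
60..62  window  (2B, 2-aligned)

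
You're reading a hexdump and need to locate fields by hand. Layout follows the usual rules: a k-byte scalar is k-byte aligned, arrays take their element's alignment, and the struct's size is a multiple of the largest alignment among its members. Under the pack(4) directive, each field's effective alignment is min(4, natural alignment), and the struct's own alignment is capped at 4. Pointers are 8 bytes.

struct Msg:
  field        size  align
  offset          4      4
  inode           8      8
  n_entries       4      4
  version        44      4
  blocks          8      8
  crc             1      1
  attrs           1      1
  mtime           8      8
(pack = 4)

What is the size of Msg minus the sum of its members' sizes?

2

offset at 0 (size 4, align 4) → ends 4
inode at 4 (size 8, align 4) → ends 12
n_entries at 12 (size 4, align 4) → ends 16
version at 16 (size 44, align 4) → ends 60
blocks at 60 (size 8, align 4) → ends 68
crc at 68 (size 1, align 1) → ends 69
attrs at 69 (size 1, align 1) → ends 70
pad 2 to align 4 for mtime
mtime at 72 (size 8, align 4) → ends 80
total 80 bytes, alignment 4
data bytes 78, size 80 → padding 2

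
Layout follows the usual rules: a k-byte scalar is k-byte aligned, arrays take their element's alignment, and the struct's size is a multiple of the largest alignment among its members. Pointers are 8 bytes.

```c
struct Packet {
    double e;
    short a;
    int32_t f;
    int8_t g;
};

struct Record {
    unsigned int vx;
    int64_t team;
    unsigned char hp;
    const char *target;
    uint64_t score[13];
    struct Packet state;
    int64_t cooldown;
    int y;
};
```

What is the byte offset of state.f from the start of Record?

148

Packet: 0..8  e  (8B, 8-aligned); 8..10  a  (2B, 2-aligned); 10..12  -- padding (2B); 12..16  f  (4B, 4-aligned); 16..17  g  (1B, 1-aligned); 17..24  -- tail padding (7B); sizeof = 24, alignof = 8
0..4  vx  (4B, 4-aligned)
4..8  -- padding (4B)
8..16  team  (8B, 8-aligned)
16..17  hp  (1B, 1-aligned)
17..24  -- padding (7B)
24..32  target  (8B, 8-aligned)
32..136  score  (104B, 8-aligned)
136..160  state  (24B, 8-aligned)
within Packet: f at 12
136 + 12 = 148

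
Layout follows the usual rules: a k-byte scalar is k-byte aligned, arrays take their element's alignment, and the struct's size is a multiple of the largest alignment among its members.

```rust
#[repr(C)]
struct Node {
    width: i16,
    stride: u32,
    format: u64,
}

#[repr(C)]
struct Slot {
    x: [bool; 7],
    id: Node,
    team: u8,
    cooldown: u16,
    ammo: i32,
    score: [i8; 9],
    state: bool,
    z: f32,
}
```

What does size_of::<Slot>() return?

Node: @0: width [2B, align 2] → 2; +2 pad (align 4); @4: stride [4B, align 4] → 8; @8: format [8B, align 8] → 16; size 16, align 8
@0: x [7B, align 1] → 7
+1 pad (align 8)
@8: id [16B, align 8] → 24
@24: team [1B, align 1] → 25
+1 pad (align 2)
@26: cooldown [2B, align 2] → 28
@28: ammo [4B, align 4] → 32
@32: score [9B, align 1] → 41
@41: state [1B, align 1] → 42
+2 pad (align 4)
@44: z [4B, align 4] → 48
size 48, align 8

48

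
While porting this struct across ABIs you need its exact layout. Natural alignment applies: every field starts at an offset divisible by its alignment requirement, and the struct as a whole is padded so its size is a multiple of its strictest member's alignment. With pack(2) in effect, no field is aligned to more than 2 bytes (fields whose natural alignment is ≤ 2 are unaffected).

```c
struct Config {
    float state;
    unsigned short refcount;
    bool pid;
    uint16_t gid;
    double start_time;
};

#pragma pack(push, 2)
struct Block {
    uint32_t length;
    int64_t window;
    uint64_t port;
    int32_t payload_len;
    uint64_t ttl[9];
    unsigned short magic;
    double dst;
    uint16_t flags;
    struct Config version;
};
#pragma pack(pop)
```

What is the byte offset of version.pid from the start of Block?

114

Config: @0: state [4B, align 4] → 4; @4: refcount [2B, align 2] → 6; @6: pid [1B, align 1] → 7; +1 pad (align 2); @8: gid [2B, align 2] → 10; +6 pad (align 8); @16: start_time [8B, align 8] → 24; size 24, align 8
@0: length [4B, align 2] → 4
@4: window [8B, align 2] → 12
@12: port [8B, align 2] → 20
@20: payload_len [4B, align 2] → 24
@24: ttl [72B, align 2] → 96
@96: magic [2B, align 2] → 98
@98: dst [8B, align 2] → 106
@106: flags [2B, align 2] → 108
@108: version [24B, align 2] → 132
within Config: pid at 6
108 + 6 = 114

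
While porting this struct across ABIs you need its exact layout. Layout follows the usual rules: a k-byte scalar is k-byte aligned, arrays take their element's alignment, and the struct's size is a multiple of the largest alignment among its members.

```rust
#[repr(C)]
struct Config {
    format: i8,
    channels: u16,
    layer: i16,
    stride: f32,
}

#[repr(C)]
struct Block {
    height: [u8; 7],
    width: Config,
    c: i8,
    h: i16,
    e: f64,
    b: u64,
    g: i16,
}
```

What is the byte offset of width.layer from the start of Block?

Config: 0..1  format  (1B, 1-aligned); 1..2  -- padding (1B); 2..4  channels  (2B, 2-aligned); 4..6  layer  (2B, 2-aligned); 6..8  -- padding (2B); 8..12  stride  (4B, 4-aligned); sizeof = 12, alignof = 4
0..7  height  (7B, 1-aligned)
7..8  -- padding (1B)
8..20  width  (12B, 4-aligned)
within Config: layer at 4
8 + 4 = 12

12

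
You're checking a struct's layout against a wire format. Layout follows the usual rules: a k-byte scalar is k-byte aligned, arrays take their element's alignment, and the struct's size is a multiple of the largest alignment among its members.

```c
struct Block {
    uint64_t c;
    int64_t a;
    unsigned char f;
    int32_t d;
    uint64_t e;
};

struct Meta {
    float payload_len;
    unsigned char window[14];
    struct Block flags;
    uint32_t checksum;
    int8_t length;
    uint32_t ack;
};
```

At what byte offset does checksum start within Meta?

56

Block: c at 0 (size 8, align 8) → ends 8; a at 8 (size 8, align 8) → ends 16; f at 16 (size 1, align 1) → ends 17; pad 3 to align 4 for d; d at 20 (size 4, align 4) → ends 24; e at 24 (size 8, align 8) → ends 32; total 32 bytes, alignment 8
payload_len at 0 (size 4, align 4) → ends 4
window at 4 (size 14, align 1) → ends 18
pad 6 to align 8 for flags
flags at 24 (size 32, align 8) → ends 56
checksum at 56 (size 4, align 4) → ends 60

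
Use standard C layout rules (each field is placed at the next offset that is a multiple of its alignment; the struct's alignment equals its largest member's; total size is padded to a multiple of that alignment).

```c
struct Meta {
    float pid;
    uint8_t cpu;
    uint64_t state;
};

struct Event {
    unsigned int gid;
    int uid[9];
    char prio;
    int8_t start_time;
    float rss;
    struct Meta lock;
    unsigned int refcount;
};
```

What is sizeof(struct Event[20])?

Meta: pid at 0 (size 4, align 4) → ends 4; cpu at 4 (size 1, align 1) → ends 5; pad 3 to align 8 for state; state at 8 (size 8, align 8) → ends 16; total 16 bytes, alignment 8
gid at 0 (size 4, align 4) → ends 4
uid at 4 (size 36, align 4) → ends 40
prio at 40 (size 1, align 1) → ends 41
start_time at 41 (size 1, align 1) → ends 42
pad 2 to align 4 for rss
rss at 44 (size 4, align 4) → ends 48
lock at 48 (size 16, align 8) → ends 64
refcount at 64 (size 4, align 4) → ends 68
tail pad 4 to reach multiple of 8
total 72 bytes, alignment 8
array of 20: 20 × 72 = 1440

1440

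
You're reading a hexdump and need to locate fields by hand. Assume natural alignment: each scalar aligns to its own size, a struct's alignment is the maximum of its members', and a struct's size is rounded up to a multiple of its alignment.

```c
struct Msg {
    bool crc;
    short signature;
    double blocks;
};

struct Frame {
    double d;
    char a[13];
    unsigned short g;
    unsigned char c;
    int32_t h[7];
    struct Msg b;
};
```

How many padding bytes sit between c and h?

Msg: crc at 0 (size 1, align 1) → ends 1; pad 1 to align 2 for signature; signature at 2 (size 2, align 2) → ends 4; pad 4 to align 8 for blocks; blocks at 8 (size 8, align 8) → ends 16; total 16 bytes, alignment 8
d at 0 (size 8, align 8) → ends 8
a at 8 (size 13, align 1) → ends 21
pad 1 to align 2 for g
g at 22 (size 2, align 2) → ends 24
c at 24 (size 1, align 1) → ends 25
pad 3 to align 4 for h
h at 28 (size 28, align 4) → ends 56

3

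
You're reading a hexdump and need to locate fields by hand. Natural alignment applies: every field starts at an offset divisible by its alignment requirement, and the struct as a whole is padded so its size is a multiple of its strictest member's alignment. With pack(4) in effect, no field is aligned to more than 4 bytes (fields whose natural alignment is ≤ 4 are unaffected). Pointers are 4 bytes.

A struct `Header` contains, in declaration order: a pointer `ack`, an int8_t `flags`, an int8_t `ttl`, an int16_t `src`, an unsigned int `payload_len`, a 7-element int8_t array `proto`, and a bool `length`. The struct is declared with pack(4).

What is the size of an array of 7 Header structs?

0..4  ack  (4B, 4-aligned)
4..5  flags  (1B, 1-aligned)
5..6  ttl  (1B, 1-aligned)
6..8  src  (2B, 2-aligned)
8..12  payload_len  (4B, 4-aligned)
12..19  proto  (7B, 1-aligned)
19..20  length  (1B, 1-aligned)
sizeof = 20, alignof = 4
array of 7: 7 × 20 = 140

140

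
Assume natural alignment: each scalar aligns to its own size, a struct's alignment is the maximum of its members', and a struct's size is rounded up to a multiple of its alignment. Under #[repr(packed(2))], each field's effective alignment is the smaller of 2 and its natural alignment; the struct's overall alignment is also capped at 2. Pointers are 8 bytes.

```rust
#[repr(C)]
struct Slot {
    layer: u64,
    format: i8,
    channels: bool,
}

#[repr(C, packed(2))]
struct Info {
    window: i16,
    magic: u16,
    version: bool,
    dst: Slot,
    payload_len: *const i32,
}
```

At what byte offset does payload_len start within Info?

Slot: layer at 0 (size 8, align 8) → ends 8; format at 8 (size 1, align 1) → ends 9; channels at 9 (size 1, align 1) → ends 10; tail pad 6 to reach multiple of 8; total 16 bytes, alignment 8
window at 0 (size 2, align 2) → ends 2
magic at 2 (size 2, align 2) → ends 4
version at 4 (size 1, align 1) → ends 5
pad 1 to align 2 for dst
dst at 6 (size 16, align 2) → ends 22
payload_len at 22 (size 8, align 2) → ends 30

22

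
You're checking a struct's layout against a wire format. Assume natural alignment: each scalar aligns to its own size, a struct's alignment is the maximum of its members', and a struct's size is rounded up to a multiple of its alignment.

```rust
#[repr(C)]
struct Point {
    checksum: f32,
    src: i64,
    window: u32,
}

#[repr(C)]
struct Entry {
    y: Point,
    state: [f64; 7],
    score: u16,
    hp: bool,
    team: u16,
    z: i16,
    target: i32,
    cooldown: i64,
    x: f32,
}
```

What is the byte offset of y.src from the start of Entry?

8

Point: checksum at 0 (size 4, align 4) → ends 4; pad 4 to align 8 for src; src at 8 (size 8, align 8) → ends 16; window at 16 (size 4, align 4) → ends 20; tail pad 4 to reach multiple of 8; total 24 bytes, alignment 8
y at 0 (size 24, align 8) → ends 24
within Point: src at 8
0 + 8 = 8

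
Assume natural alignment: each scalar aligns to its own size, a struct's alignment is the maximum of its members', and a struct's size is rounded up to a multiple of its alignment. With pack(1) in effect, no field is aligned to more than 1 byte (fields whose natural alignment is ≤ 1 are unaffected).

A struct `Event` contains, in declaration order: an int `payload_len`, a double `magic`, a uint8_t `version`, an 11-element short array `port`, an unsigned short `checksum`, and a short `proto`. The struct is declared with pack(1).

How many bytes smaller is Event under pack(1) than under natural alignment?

9

natural layout:
  @0: payload_len [4B, align 4] → 4
  +4 pad (align 8)
  @8: magic [8B, align 8] → 16
  @16: version [1B, align 1] → 17
  +1 pad (align 2)
  @18: port [22B, align 2] → 40
  @40: checksum [2B, align 2] → 42
  @42: proto [2B, align 2] → 44
  +4 tail pad (align 8)
  size 48, align 8
packed(1) layout:
  @0: payload_len [4B, align 1] → 4
  @4: magic [8B, align 1] → 12
  @12: version [1B, align 1] → 13
  @13: port [22B, align 1] → 35
  @35: checksum [2B, align 1] → 37
  @37: proto [2B, align 1] → 39
  size 39, align 1
48 − 39 = 9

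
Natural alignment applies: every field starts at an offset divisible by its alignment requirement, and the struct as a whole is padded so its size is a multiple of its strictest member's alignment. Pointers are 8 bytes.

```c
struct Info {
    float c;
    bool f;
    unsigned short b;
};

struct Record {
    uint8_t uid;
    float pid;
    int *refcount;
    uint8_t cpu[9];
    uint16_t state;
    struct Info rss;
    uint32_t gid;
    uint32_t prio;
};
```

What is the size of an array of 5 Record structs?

240

Info: c at 0 (size 4, align 4) → ends 4; f at 4 (size 1, align 1) → ends 5; pad 1 to align 2 for b; b at 6 (size 2, align 2) → ends 8; total 8 bytes, alignment 4
uid at 0 (size 1, align 1) → ends 1
pad 3 to align 4 for pid
pid at 4 (size 4, align 4) → ends 8
refcount at 8 (size 8, align 8) → ends 16
cpu at 16 (size 9, align 1) → ends 25
pad 1 to align 2 for state
state at 26 (size 2, align 2) → ends 28
rss at 28 (size 8, align 4) → ends 36
gid at 36 (size 4, align 4) → ends 40
prio at 40 (size 4, align 4) → ends 44
tail pad 4 to reach multiple of 8
total 48 bytes, alignment 8
array of 5: 5 × 48 = 240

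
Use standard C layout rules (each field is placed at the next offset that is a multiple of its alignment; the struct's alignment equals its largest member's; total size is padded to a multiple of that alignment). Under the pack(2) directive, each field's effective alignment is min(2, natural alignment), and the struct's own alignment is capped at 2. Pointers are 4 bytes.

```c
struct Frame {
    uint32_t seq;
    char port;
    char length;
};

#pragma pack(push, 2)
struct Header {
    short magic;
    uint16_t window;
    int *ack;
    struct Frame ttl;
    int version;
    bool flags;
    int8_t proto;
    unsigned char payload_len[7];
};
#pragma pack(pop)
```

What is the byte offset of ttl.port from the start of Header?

12

Frame: 0..4  seq  (4B, 4-aligned); 4..5  port  (1B, 1-aligned); 5..6  length  (1B, 1-aligned); 6..8  -- tail padding (2B); sizeof = 8, alignof = 4
0..2  magic  (2B, 2-aligned)
2..4  window  (2B, 2-aligned)
4..8  ack  (4B, 2-aligned)
8..16  ttl  (8B, 2-aligned)
within Frame: port at 4
8 + 4 = 12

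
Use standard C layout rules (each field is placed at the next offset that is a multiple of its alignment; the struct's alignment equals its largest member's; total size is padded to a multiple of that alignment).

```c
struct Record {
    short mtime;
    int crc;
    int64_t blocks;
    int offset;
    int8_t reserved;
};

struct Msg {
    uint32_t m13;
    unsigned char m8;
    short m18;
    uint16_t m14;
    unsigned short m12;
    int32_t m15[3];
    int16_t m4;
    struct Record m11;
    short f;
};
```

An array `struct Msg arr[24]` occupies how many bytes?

1536

Record: @0: mtime [2B, align 2] → 2; +2 pad (align 4); @4: crc [4B, align 4] → 8; @8: blocks [8B, align 8] → 16; @16: offset [4B, align 4] → 20; @20: reserved [1B, align 1] → 21; +3 tail pad (align 8); size 24, align 8
@0: m13 [4B, align 4] → 4
@4: m8 [1B, align 1] → 5
+1 pad (align 2)
@6: m18 [2B, align 2] → 8
@8: m14 [2B, align 2] → 10
@10: m12 [2B, align 2] → 12
@12: m15 [12B, align 4] → 24
@24: m4 [2B, align 2] → 26
+6 pad (align 8)
@32: m11 [24B, align 8] → 56
@56: f [2B, align 2] → 58
+6 tail pad (align 8)
size 64, align 8
array of 24: 24 × 64 = 1536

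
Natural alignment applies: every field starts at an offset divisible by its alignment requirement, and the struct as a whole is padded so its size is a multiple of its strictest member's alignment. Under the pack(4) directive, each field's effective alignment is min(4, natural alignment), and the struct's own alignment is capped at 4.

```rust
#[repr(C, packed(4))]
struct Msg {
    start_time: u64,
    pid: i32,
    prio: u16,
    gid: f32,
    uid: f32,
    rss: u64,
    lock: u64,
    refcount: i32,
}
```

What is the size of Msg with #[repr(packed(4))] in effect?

0..8  start_time  (8B, 4-aligned)
8..12  pid  (4B, 4-aligned)
12..14  prio  (2B, 2-aligned)
14..16  -- padding (2B)
16..20  gid  (4B, 4-aligned)
20..24  uid  (4B, 4-aligned)
24..32  rss  (8B, 4-aligned)
32..40  lock  (8B, 4-aligned)
40..44  refcount  (4B, 4-aligned)
sizeof = 44, alignof = 4

44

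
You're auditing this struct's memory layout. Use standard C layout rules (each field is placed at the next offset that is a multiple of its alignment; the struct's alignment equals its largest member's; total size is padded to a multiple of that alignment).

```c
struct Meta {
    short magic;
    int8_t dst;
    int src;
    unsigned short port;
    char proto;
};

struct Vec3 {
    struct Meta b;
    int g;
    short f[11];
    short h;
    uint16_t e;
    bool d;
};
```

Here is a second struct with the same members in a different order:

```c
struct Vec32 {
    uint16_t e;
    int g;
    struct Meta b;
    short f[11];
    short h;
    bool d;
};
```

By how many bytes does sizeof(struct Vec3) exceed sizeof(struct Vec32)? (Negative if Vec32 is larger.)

-4

Meta: @0: magic [2B, align 2] → 2; @2: dst [1B, align 1] → 3; +1 pad (align 4); @4: src [4B, align 4] → 8; @8: port [2B, align 2] → 10; @10: proto [1B, align 1] → 11; +1 tail pad (align 4); size 12, align 4
@0: b [12B, align 4] → 12
@12: g [4B, align 4] → 16
@16: f [22B, align 2] → 38
@38: h [2B, align 2] → 40
@40: e [2B, align 2] → 42
@42: d [1B, align 1] → 43
+1 tail pad (align 4)
size 44, align 4
— Vec32 —
@0: e [2B, align 2] → 2
+2 pad (align 4)
@4: g [4B, align 4] → 8
@8: b [12B, align 4] → 20
@20: f [22B, align 2] → 42
@42: h [2B, align 2] → 44
@44: d [1B, align 1] → 45
+3 tail pad (align 4)
size 48, align 4
44 − 48 = -4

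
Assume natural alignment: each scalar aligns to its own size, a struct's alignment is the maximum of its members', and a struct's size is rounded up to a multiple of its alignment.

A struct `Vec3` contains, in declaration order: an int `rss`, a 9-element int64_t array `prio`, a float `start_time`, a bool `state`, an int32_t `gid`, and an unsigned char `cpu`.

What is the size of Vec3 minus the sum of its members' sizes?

10

@0: rss [4B, align 4] → 4
+4 pad (align 8)
@8: prio [72B, align 8] → 80
@80: start_time [4B, align 4] → 84
@84: state [1B, align 1] → 85
+3 pad (align 4)
@88: gid [4B, align 4] → 92
@92: cpu [1B, align 1] → 93
+3 tail pad (align 8)
size 96, align 8
data bytes 86, size 96 → padding 10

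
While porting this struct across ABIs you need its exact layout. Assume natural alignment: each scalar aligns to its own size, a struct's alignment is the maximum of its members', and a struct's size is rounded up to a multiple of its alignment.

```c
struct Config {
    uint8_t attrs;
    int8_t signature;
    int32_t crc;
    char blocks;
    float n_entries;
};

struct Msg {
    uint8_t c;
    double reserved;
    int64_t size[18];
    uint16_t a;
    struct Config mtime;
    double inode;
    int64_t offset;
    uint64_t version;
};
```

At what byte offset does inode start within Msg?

Config: attrs at 0 (size 1, align 1) → ends 1; signature at 1 (size 1, align 1) → ends 2; pad 2 to align 4 for crc; crc at 4 (size 4, align 4) → ends 8; blocks at 8 (size 1, align 1) → ends 9; pad 3 to align 4 for n_entries; n_entries at 12 (size 4, align 4) → ends 16; total 16 bytes, alignment 4
c at 0 (size 1, align 1) → ends 1
pad 7 to align 8 for reserved
reserved at 8 (size 8, align 8) → ends 16
size at 16 (size 144, align 8) → ends 160
a at 160 (size 2, align 2) → ends 162
pad 2 to align 4 for mtime
mtime at 164 (size 16, align 4) → ends 180
pad 4 to align 8 for inode
inode at 184 (size 8, align 8) → ends 192

184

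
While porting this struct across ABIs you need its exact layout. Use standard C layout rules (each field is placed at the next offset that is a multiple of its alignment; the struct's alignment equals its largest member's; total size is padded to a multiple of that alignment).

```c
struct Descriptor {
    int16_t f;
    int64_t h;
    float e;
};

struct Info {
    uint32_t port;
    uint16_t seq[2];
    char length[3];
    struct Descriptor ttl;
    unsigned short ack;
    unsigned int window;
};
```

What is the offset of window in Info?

44

Descriptor: 0..2  f  (2B, 2-aligned); 2..8  -- padding (6B); 8..16  h  (8B, 8-aligned); 16..20  e  (4B, 4-aligned); 20..24  -- tail padding (4B); sizeof = 24, alignof = 8
0..4  port  (4B, 4-aligned)
4..8  seq  (4B, 2-aligned)
8..11  length  (3B, 1-aligned)
11..16  -- padding (5B)
16..40  ttl  (24B, 8-aligned)
40..42  ack  (2B, 2-aligned)
42..44  -- padding (2B)
44..48  window  (4B, 4-aligned)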